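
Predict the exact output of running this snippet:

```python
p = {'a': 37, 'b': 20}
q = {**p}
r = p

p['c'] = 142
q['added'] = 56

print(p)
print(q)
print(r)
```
{'a': 37, 'b': 20, 'c': 142}
{'a': 37, 'b': 20, 'added': 56}
{'a': 37, 'b': 20, 'c': 142}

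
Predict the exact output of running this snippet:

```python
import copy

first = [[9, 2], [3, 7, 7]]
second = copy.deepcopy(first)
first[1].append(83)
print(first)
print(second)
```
[[9, 2], [3, 7, 7, 83]]
[[9, 2], [3, 7, 7]]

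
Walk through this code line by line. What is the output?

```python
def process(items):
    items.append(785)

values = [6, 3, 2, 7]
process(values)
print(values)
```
[6, 3, 2, 7, 785]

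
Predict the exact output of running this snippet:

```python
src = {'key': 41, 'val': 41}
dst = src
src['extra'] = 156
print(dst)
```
{'key': 41, 'val': 41, 'extra': 156}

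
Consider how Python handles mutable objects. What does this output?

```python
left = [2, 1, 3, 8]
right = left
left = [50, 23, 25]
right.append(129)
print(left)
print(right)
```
[50, 23, 25]
[2, 1, 3, 8, 129]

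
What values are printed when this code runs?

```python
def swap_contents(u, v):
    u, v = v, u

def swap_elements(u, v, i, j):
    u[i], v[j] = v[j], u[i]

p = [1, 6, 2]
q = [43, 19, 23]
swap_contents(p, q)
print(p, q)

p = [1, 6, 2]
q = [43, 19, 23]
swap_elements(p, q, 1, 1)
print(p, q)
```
[1, 6, 2] [43, 19, 23]
[1, 19, 2] [43, 6, 23]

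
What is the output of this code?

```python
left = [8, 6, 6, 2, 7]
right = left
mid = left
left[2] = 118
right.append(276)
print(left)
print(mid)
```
[8, 6, 118, 2, 7, 276]
[8, 6, 118, 2, 7, 276]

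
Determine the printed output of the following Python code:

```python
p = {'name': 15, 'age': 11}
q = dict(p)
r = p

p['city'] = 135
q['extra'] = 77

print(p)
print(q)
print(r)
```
{'name': 15, 'age': 11, 'city': 135}
{'name': 15, 'age': 11, 'extra': 77}
{'name': 15, 'age': 11, 'city': 135}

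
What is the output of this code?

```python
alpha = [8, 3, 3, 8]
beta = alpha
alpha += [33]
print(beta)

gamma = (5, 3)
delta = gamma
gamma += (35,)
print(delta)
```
[8, 3, 3, 8, 33]
(5, 3)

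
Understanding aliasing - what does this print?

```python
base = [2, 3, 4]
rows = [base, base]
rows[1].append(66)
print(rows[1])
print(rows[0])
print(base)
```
[2, 3, 4, 66]
[2, 3, 4, 66]
[2, 3, 4, 66]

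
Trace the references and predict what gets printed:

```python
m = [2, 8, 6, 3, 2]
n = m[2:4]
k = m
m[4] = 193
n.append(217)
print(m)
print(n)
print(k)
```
[2, 8, 6, 3, 193]
[6, 3, 217]
[2, 8, 6, 3, 193]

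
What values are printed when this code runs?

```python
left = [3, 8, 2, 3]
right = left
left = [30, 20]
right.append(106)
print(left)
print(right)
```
[30, 20]
[3, 8, 2, 3, 106]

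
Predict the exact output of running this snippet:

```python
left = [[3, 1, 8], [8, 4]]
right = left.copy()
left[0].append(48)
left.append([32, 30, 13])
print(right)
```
[[3, 1, 8, 48], [8, 4]]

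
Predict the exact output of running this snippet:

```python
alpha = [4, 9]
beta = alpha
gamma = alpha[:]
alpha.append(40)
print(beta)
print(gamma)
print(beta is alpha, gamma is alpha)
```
[4, 9, 40]
[4, 9]
True False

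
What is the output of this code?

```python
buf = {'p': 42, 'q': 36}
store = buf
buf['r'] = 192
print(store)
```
{'p': 42, 'q': 36, 'r': 192}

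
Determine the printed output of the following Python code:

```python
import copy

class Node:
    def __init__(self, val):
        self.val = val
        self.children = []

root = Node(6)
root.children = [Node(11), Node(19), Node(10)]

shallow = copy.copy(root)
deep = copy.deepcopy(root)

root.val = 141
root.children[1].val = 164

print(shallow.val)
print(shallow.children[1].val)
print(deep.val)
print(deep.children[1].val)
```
6
164
6
19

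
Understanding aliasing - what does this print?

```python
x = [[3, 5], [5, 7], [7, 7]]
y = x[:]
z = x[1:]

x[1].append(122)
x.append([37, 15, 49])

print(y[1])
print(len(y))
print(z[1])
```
[5, 7, 122]
3
[7, 7]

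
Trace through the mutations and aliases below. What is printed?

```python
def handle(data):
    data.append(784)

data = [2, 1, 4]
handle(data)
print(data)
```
[2, 1, 4, 784]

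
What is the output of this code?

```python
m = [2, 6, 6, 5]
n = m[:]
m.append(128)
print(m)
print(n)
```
[2, 6, 6, 5, 128]
[2, 6, 6, 5]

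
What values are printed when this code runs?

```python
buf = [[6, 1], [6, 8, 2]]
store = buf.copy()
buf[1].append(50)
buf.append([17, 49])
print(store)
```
[[6, 1], [6, 8, 2, 50]]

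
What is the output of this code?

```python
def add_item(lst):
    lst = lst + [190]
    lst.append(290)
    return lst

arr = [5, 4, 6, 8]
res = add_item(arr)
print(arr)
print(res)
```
[5, 4, 6, 8]
[5, 4, 6, 8, 190, 290]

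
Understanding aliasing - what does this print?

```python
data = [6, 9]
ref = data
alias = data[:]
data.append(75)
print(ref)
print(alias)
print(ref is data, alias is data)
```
[6, 9, 75]
[6, 9]
True False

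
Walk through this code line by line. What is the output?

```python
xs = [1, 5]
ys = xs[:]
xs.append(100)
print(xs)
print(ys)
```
[1, 5, 100]
[1, 5]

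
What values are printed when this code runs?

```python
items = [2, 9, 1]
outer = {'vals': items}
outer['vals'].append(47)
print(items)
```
[2, 9, 1, 47]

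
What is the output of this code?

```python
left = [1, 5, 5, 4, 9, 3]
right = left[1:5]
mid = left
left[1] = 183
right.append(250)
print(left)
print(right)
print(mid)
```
[1, 183, 5, 4, 9, 3]
[5, 5, 4, 9, 250]
[1, 183, 5, 4, 9, 3]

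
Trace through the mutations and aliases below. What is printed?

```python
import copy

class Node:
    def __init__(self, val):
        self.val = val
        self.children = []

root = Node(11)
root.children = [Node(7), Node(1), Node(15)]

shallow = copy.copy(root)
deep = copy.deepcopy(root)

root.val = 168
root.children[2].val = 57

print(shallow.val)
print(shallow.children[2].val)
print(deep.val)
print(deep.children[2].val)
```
11
57
11
15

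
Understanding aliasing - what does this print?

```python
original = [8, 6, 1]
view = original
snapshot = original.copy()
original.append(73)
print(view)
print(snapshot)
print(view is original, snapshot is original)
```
[8, 6, 1, 73]
[8, 6, 1]
True False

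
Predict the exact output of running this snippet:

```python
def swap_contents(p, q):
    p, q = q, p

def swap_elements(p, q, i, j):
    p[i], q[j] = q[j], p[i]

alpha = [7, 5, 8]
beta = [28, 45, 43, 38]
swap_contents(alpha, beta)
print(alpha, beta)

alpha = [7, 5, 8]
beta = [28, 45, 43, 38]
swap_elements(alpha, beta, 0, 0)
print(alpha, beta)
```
[7, 5, 8] [28, 45, 43, 38]
[28, 5, 8] [7, 45, 43, 38]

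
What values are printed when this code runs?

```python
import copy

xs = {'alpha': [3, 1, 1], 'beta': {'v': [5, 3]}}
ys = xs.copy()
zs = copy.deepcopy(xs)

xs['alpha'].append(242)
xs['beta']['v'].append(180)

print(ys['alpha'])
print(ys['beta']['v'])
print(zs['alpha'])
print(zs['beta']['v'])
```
[3, 1, 1, 242]
[5, 3, 180]
[3, 1, 1]
[5, 3]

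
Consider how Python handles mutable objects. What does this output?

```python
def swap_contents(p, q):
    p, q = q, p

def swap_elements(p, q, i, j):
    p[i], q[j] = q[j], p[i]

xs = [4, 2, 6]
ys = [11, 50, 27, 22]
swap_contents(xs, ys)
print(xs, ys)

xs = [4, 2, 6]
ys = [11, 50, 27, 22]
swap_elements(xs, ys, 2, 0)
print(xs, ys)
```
[4, 2, 6] [11, 50, 27, 22]
[4, 2, 11] [6, 50, 27, 22]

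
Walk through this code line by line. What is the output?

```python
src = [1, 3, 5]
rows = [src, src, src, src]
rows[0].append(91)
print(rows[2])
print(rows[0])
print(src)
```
[1, 3, 5, 91]
[1, 3, 5, 91]
[1, 3, 5, 91]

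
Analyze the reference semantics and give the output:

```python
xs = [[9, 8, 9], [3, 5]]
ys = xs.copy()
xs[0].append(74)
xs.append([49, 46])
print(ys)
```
[[9, 8, 9, 74], [3, 5]]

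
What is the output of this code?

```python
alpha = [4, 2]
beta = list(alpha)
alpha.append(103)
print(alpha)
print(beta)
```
[4, 2, 103]
[4, 2]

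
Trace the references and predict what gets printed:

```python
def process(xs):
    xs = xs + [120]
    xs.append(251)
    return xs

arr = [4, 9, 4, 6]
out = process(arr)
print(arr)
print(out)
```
[4, 9, 4, 6]
[4, 9, 4, 6, 120, 251]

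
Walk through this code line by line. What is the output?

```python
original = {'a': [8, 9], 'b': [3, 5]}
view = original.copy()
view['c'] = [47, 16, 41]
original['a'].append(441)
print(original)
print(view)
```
{'a': [8, 9, 441], 'b': [3, 5]}
{'a': [8, 9, 441], 'b': [3, 5], 'c': [47, 16, 41]}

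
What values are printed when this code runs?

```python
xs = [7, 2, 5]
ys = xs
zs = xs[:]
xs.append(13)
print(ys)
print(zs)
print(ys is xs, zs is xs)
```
[7, 2, 5, 13]
[7, 2, 5]
True False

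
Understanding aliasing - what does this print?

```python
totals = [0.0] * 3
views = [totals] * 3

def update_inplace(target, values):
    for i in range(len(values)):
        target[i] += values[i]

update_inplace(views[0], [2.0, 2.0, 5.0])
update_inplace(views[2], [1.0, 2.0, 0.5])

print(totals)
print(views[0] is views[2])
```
[3.0, 4.0, 5.5]
True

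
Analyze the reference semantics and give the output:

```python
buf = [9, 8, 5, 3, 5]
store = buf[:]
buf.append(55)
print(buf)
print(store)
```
[9, 8, 5, 3, 5, 55]
[9, 8, 5, 3, 5]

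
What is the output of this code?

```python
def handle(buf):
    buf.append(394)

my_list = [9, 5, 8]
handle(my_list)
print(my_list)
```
[9, 5, 8, 394]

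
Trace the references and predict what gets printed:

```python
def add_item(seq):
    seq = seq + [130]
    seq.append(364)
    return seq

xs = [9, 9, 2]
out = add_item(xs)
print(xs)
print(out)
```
[9, 9, 2]
[9, 9, 2, 130, 364]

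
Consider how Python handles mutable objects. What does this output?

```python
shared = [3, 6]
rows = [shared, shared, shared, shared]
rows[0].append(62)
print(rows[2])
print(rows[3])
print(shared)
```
[3, 6, 62]
[3, 6, 62]
[3, 6, 62]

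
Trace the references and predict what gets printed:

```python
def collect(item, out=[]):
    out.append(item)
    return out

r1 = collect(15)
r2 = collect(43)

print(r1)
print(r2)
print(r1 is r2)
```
[15, 43]
[15, 43]
True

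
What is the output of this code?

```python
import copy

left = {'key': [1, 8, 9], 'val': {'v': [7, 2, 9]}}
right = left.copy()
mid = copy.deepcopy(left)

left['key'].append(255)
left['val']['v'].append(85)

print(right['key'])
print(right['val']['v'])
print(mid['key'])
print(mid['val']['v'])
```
[1, 8, 9, 255]
[7, 2, 9, 85]
[1, 8, 9]
[7, 2, 9]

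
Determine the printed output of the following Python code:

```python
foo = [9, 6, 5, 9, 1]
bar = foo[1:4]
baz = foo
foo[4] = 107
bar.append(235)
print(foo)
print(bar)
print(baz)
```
[9, 6, 5, 9, 107]
[6, 5, 9, 235]
[9, 6, 5, 9, 107]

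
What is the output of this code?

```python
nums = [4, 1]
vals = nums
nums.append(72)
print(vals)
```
[4, 1, 72]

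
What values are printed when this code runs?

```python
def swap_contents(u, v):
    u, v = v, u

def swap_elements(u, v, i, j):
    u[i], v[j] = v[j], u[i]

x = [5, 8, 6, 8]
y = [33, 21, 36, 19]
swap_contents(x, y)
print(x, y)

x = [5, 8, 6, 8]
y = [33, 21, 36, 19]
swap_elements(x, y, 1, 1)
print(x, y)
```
[5, 8, 6, 8] [33, 21, 36, 19]
[5, 21, 6, 8] [33, 8, 36, 19]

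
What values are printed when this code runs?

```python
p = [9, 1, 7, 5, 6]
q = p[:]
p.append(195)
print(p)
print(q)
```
[9, 1, 7, 5, 6, 195]
[9, 1, 7, 5, 6]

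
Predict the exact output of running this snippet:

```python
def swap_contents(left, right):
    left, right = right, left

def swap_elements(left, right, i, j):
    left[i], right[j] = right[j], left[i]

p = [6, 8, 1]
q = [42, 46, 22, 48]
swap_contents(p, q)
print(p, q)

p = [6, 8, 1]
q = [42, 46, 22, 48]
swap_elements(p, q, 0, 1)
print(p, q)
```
[6, 8, 1] [42, 46, 22, 48]
[46, 8, 1] [42, 6, 22, 48]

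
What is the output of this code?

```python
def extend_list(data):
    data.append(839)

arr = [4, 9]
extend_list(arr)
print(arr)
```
[4, 9, 839]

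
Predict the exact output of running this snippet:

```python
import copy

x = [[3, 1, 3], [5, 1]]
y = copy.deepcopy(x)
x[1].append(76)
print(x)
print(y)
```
[[3, 1, 3], [5, 1, 76]]
[[3, 1, 3], [5, 1]]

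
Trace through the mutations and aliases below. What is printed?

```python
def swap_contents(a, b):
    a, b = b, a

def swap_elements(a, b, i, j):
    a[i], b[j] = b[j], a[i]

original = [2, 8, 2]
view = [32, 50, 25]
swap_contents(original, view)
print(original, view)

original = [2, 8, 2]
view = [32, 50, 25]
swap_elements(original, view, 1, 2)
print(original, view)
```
[2, 8, 2] [32, 50, 25]
[2, 25, 2] [32, 50, 8]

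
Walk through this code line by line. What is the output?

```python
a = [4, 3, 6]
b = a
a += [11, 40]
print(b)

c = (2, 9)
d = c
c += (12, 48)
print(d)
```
[4, 3, 6, 11, 40]
(2, 9)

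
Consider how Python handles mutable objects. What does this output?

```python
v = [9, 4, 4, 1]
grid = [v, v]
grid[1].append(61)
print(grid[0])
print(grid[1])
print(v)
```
[9, 4, 4, 1, 61]
[9, 4, 4, 1, 61]
[9, 4, 4, 1, 61]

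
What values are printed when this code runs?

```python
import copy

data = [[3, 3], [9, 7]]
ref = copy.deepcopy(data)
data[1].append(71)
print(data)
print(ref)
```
[[3, 3], [9, 7, 71]]
[[3, 3], [9, 7]]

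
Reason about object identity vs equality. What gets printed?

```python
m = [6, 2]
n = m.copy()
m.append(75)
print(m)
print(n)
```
[6, 2, 75]
[6, 2]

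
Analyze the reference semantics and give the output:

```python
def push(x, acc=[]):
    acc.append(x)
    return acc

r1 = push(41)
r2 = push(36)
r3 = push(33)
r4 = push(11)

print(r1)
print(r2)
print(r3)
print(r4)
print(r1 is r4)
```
[41, 36, 33, 11]
[41, 36, 33, 11]
[41, 36, 33, 11]
[41, 36, 33, 11]
True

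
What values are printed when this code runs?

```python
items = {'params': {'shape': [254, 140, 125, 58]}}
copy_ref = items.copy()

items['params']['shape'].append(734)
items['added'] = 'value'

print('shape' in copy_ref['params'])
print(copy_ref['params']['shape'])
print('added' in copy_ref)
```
True
[254, 140, 125, 58, 734]
False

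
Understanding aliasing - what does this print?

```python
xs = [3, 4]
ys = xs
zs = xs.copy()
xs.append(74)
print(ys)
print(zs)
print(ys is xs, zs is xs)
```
[3, 4, 74]
[3, 4]
True False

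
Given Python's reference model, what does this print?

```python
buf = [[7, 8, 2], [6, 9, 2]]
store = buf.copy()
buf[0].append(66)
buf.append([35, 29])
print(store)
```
[[7, 8, 2, 66], [6, 9, 2]]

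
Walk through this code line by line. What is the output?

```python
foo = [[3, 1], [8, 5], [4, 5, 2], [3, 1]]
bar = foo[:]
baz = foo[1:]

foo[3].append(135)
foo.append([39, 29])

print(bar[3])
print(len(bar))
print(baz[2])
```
[3, 1, 135]
4
[3, 1, 135]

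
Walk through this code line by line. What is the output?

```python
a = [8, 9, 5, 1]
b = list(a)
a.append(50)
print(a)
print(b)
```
[8, 9, 5, 1, 50]
[8, 9, 5, 1]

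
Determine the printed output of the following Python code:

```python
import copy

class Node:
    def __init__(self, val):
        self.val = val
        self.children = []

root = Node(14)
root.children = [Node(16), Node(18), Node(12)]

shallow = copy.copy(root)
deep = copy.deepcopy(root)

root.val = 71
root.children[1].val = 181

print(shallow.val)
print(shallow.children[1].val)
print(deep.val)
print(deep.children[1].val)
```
14
181
14
18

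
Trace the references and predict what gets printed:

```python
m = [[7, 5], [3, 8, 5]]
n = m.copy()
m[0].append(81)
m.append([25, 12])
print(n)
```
[[7, 5, 81], [3, 8, 5]]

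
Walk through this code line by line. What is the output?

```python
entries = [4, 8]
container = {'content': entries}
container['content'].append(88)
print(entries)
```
[4, 8, 88]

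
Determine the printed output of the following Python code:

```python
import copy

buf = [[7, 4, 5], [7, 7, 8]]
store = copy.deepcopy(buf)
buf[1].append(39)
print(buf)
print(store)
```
[[7, 4, 5], [7, 7, 8, 39]]
[[7, 4, 5], [7, 7, 8]]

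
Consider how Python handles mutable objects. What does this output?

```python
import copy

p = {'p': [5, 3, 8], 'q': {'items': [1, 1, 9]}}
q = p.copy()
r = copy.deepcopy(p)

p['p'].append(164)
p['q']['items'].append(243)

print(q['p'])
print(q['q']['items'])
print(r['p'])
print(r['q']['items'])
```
[5, 3, 8, 164]
[1, 1, 9, 243]
[5, 3, 8]
[1, 1, 9]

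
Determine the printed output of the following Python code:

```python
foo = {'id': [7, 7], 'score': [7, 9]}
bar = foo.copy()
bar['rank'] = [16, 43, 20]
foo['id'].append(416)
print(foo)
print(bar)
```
{'id': [7, 7, 416], 'score': [7, 9]}
{'id': [7, 7, 416], 'score': [7, 9], 'rank': [16, 43, 20]}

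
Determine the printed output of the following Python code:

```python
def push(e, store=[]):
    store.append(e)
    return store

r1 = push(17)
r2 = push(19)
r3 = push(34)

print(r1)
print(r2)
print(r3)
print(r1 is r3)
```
[17, 19, 34]
[17, 19, 34]
[17, 19, 34]
True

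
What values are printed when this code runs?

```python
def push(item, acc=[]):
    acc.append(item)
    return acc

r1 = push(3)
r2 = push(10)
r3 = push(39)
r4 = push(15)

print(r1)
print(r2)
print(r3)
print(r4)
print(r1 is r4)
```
[3, 10, 39, 15]
[3, 10, 39, 15]
[3, 10, 39, 15]
[3, 10, 39, 15]
True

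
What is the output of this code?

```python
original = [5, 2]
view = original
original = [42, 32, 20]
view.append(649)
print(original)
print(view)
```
[42, 32, 20]
[5, 2, 649]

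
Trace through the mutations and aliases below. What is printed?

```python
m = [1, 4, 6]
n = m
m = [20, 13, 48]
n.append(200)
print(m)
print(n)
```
[20, 13, 48]
[1, 4, 6, 200]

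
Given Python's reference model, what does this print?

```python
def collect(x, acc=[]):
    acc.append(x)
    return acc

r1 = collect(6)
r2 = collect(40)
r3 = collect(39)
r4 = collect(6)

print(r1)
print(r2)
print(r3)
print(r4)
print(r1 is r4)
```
[6, 40, 39, 6]
[6, 40, 39, 6]
[6, 40, 39, 6]
[6, 40, 39, 6]
True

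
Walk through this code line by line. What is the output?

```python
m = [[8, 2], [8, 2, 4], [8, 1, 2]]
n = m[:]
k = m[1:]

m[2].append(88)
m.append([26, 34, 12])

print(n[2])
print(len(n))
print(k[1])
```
[8, 1, 2, 88]
3
[8, 1, 2, 88]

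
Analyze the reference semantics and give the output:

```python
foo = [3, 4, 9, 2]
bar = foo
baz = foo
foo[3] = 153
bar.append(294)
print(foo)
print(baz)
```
[3, 4, 9, 153, 294]
[3, 4, 9, 153, 294]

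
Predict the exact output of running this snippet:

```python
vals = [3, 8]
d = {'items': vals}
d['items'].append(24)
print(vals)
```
[3, 8, 24]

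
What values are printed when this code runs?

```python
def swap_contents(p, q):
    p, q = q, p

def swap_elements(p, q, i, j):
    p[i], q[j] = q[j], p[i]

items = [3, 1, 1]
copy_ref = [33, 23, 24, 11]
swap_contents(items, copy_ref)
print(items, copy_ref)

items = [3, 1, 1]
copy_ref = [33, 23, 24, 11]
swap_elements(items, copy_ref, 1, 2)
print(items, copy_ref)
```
[3, 1, 1] [33, 23, 24, 11]
[3, 24, 1] [33, 23, 1, 11]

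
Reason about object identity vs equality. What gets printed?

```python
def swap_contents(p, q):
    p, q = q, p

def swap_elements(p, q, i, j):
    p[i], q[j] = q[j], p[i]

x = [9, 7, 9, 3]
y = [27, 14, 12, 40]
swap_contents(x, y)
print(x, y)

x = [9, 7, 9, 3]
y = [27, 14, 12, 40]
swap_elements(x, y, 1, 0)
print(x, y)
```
[9, 7, 9, 3] [27, 14, 12, 40]
[9, 27, 9, 3] [7, 14, 12, 40]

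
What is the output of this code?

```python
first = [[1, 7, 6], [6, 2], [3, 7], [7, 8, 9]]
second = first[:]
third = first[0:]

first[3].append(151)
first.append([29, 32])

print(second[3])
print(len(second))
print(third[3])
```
[7, 8, 9, 151]
4
[7, 8, 9, 151]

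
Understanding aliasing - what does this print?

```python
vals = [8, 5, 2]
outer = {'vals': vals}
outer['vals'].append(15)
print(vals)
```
[8, 5, 2, 15]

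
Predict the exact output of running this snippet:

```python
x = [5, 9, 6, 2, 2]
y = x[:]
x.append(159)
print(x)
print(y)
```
[5, 9, 6, 2, 2, 159]
[5, 9, 6, 2, 2]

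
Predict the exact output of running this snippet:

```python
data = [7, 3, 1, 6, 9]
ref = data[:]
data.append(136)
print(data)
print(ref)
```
[7, 3, 1, 6, 9, 136]
[7, 3, 1, 6, 9]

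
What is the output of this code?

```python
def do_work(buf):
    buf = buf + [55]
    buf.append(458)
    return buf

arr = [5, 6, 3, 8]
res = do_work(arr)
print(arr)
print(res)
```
[5, 6, 3, 8]
[5, 6, 3, 8, 55, 458]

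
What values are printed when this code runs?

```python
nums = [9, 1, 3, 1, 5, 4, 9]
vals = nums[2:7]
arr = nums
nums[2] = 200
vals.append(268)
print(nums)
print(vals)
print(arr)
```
[9, 1, 200, 1, 5, 4, 9]
[3, 1, 5, 4, 9, 268]
[9, 1, 200, 1, 5, 4, 9]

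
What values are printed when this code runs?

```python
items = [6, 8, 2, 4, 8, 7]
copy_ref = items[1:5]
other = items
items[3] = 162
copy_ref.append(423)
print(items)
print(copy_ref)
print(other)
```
[6, 8, 2, 162, 8, 7]
[8, 2, 4, 8, 423]
[6, 8, 2, 162, 8, 7]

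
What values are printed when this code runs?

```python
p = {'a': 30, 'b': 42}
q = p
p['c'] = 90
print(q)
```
{'a': 30, 'b': 42, 'c': 90}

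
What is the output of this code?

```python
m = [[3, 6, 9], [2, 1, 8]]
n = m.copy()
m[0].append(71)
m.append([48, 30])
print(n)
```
[[3, 6, 9, 71], [2, 1, 8]]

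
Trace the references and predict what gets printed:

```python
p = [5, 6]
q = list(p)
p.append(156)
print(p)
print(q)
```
[5, 6, 156]
[5, 6]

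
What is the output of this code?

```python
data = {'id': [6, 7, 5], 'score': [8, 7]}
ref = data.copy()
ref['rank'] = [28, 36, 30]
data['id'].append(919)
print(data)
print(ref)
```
{'id': [6, 7, 5, 919], 'score': [8, 7]}
{'id': [6, 7, 5, 919], 'score': [8, 7], 'rank': [28, 36, 30]}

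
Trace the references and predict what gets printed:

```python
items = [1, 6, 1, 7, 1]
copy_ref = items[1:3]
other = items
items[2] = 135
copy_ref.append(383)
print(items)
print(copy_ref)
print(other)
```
[1, 6, 135, 7, 1]
[6, 1, 383]
[1, 6, 135, 7, 1]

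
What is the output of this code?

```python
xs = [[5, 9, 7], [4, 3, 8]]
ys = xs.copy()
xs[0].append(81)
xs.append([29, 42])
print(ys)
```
[[5, 9, 7, 81], [4, 3, 8]]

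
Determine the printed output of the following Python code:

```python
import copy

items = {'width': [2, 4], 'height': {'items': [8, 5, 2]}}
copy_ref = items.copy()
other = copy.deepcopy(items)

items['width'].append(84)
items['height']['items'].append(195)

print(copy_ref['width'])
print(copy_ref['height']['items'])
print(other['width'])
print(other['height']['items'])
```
[2, 4, 84]
[8, 5, 2, 195]
[2, 4]
[8, 5, 2]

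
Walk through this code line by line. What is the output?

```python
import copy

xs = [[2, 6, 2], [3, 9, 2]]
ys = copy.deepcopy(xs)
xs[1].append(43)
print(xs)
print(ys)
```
[[2, 6, 2], [3, 9, 2, 43]]
[[2, 6, 2], [3, 9, 2]]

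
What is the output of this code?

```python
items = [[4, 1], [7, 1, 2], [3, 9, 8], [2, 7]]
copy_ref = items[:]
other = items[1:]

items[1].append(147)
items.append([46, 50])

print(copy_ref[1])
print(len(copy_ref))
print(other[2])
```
[7, 1, 2, 147]
4
[2, 7]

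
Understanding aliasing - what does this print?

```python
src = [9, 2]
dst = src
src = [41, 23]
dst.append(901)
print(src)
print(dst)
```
[41, 23]
[9, 2, 901]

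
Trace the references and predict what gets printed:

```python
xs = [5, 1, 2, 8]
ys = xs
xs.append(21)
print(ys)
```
[5, 1, 2, 8, 21]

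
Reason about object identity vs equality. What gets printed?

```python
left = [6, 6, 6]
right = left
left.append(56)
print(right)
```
[6, 6, 6, 56]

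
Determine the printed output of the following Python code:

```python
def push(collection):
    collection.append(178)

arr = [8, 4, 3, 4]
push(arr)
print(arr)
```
[8, 4, 3, 4, 178]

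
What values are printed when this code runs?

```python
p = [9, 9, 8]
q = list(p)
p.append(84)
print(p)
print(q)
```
[9, 9, 8, 84]
[9, 9, 8]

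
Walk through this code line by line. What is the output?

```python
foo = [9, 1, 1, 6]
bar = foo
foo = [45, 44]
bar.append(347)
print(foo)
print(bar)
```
[45, 44]
[9, 1, 1, 6, 347]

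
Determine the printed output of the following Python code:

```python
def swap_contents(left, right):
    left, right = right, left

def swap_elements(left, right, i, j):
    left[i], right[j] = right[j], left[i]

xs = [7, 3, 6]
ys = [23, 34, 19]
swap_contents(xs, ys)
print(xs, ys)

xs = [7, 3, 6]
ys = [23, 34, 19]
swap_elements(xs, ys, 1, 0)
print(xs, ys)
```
[7, 3, 6] [23, 34, 19]
[7, 23, 6] [3, 34, 19]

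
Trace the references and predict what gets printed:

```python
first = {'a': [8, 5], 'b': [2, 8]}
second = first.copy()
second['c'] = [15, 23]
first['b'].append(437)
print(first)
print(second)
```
{'a': [8, 5], 'b': [2, 8, 437]}
{'a': [8, 5], 'b': [2, 8, 437], 'c': [15, 23]}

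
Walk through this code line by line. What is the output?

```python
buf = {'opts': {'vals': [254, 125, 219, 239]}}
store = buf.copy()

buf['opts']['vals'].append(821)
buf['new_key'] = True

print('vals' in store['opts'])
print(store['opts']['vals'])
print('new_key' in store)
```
True
[254, 125, 219, 239, 821]
False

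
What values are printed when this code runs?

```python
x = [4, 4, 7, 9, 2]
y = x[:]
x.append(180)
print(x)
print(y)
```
[4, 4, 7, 9, 2, 180]
[4, 4, 7, 9, 2]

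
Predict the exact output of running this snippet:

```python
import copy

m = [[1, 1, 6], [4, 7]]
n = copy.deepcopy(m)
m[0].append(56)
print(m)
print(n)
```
[[1, 1, 6, 56], [4, 7]]
[[1, 1, 6], [4, 7]]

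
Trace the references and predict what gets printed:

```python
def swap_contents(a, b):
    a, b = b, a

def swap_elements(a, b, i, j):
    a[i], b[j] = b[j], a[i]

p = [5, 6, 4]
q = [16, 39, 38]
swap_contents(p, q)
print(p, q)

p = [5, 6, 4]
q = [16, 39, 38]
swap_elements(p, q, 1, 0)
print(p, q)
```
[5, 6, 4] [16, 39, 38]
[5, 16, 4] [6, 39, 38]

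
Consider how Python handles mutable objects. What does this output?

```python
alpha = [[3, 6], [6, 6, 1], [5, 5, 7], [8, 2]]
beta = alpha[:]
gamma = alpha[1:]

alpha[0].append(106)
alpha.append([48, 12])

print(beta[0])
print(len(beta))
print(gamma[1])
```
[3, 6, 106]
4
[5, 5, 7]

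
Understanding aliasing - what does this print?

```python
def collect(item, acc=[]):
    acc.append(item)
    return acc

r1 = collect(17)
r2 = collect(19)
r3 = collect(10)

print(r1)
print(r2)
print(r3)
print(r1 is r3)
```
[17, 19, 10]
[17, 19, 10]
[17, 19, 10]
True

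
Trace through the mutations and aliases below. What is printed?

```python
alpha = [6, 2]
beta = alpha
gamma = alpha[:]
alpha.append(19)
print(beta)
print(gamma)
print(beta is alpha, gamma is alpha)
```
[6, 2, 19]
[6, 2]
True False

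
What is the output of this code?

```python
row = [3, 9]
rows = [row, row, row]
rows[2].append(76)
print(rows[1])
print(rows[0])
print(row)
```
[3, 9, 76]
[3, 9, 76]
[3, 9, 76]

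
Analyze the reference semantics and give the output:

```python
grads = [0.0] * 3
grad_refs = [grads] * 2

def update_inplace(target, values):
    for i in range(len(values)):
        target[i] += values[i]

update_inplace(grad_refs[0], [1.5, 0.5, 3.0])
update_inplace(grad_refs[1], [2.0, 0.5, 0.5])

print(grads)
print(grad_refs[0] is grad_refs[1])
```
[3.5, 1.0, 3.5]
True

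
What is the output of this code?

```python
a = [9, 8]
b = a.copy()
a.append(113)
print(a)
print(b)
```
[9, 8, 113]
[9, 8]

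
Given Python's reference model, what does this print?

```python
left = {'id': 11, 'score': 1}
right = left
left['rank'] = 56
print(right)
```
{'id': 11, 'score': 1, 'rank': 56}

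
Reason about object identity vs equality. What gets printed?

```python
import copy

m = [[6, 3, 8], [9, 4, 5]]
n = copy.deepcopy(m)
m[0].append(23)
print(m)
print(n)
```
[[6, 3, 8, 23], [9, 4, 5]]
[[6, 3, 8], [9, 4, 5]]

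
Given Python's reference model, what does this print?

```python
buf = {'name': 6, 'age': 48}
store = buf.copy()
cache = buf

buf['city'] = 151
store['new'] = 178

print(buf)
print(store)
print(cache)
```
{'name': 6, 'age': 48, 'city': 151}
{'name': 6, 'age': 48, 'new': 178}
{'name': 6, 'age': 48, 'city': 151}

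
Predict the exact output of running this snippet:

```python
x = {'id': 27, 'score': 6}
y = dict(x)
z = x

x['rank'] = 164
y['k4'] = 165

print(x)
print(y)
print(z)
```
{'id': 27, 'score': 6, 'rank': 164}
{'id': 27, 'score': 6, 'k4': 165}
{'id': 27, 'score': 6, 'rank': 164}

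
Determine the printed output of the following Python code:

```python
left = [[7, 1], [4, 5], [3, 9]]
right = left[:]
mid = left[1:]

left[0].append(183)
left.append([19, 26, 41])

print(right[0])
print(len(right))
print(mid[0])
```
[7, 1, 183]
3
[4, 5]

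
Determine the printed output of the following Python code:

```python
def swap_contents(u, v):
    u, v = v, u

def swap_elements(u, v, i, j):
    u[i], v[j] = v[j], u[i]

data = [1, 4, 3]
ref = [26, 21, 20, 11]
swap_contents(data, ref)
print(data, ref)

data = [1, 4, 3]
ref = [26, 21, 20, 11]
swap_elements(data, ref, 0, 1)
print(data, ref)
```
[1, 4, 3] [26, 21, 20, 11]
[21, 4, 3] [26, 1, 20, 11]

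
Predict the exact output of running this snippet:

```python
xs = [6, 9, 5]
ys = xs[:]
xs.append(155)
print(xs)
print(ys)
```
[6, 9, 5, 155]
[6, 9, 5]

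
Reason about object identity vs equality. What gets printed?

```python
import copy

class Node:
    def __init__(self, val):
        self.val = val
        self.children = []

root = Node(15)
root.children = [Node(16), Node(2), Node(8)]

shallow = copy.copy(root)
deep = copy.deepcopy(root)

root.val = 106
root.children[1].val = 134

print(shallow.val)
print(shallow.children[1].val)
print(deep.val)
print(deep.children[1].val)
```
15
134
15
2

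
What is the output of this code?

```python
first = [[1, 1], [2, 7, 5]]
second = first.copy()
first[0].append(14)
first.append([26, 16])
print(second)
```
[[1, 1, 14], [2, 7, 5]]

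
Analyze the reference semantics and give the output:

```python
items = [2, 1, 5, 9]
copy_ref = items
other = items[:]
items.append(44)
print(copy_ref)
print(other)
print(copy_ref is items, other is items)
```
[2, 1, 5, 9, 44]
[2, 1, 5, 9]
True False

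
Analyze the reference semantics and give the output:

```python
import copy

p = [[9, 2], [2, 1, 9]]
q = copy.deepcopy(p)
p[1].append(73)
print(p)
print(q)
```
[[9, 2], [2, 1, 9, 73]]
[[9, 2], [2, 1, 9]]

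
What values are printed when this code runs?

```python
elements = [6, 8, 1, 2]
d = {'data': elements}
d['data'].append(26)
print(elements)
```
[6, 8, 1, 2, 26]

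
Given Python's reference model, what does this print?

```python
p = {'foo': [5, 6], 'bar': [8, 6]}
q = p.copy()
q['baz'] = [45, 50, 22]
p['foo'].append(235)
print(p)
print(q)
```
{'foo': [5, 6, 235], 'bar': [8, 6]}
{'foo': [5, 6, 235], 'bar': [8, 6], 'baz': [45, 50, 22]}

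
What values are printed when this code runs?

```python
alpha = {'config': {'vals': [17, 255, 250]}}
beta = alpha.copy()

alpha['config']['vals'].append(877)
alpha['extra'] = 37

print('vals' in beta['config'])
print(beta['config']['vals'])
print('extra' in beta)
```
True
[17, 255, 250, 877]
False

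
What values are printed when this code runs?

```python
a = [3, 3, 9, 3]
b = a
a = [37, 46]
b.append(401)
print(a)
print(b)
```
[37, 46]
[3, 3, 9, 3, 401]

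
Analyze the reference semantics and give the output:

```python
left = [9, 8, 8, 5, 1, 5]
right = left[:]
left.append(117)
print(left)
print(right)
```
[9, 8, 8, 5, 1, 5, 117]
[9, 8, 8, 5, 1, 5]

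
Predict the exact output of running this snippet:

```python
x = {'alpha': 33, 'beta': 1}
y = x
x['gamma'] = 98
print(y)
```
{'alpha': 33, 'beta': 1, 'gamma': 98}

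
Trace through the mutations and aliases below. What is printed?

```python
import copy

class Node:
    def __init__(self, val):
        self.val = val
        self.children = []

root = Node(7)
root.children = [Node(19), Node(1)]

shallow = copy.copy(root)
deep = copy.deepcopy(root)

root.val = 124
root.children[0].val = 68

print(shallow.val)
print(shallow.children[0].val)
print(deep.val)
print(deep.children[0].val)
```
7
68
7
19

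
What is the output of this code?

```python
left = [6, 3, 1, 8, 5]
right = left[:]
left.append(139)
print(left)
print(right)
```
[6, 3, 1, 8, 5, 139]
[6, 3, 1, 8, 5]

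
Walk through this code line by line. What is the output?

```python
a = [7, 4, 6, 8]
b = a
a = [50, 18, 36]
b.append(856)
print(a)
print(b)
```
[50, 18, 36]
[7, 4, 6, 8, 856]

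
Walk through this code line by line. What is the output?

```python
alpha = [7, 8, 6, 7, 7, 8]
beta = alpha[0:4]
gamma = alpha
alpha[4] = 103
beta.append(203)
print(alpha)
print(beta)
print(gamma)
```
[7, 8, 6, 7, 103, 8]
[7, 8, 6, 7, 203]
[7, 8, 6, 7, 103, 8]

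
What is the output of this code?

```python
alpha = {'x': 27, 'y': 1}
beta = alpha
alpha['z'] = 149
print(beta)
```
{'x': 27, 'y': 1, 'z': 149}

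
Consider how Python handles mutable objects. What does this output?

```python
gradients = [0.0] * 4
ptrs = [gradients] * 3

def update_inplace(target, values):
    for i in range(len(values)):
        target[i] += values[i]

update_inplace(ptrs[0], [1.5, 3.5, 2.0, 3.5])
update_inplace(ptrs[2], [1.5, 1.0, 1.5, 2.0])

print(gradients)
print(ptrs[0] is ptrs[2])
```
[3.0, 4.5, 3.5, 5.5]
True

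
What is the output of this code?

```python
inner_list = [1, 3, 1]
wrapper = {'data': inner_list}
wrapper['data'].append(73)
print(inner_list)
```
[1, 3, 1, 73]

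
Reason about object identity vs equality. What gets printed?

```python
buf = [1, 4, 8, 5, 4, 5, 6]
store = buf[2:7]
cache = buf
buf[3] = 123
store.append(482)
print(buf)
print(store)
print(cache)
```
[1, 4, 8, 123, 4, 5, 6]
[8, 5, 4, 5, 6, 482]
[1, 4, 8, 123, 4, 5, 6]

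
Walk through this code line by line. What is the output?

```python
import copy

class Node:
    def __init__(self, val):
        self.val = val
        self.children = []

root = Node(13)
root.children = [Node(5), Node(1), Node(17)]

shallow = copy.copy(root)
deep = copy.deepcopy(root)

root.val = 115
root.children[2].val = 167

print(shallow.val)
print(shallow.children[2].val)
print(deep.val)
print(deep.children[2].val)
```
13
167
13
17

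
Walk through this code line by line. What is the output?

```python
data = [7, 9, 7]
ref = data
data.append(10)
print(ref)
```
[7, 9, 7, 10]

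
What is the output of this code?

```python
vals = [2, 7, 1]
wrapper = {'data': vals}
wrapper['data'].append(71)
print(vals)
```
[2, 7, 1, 71]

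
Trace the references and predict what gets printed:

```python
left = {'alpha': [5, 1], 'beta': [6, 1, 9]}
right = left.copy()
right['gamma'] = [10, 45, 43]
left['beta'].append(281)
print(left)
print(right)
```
{'alpha': [5, 1], 'beta': [6, 1, 9, 281]}
{'alpha': [5, 1], 'beta': [6, 1, 9, 281], 'gamma': [10, 45, 43]}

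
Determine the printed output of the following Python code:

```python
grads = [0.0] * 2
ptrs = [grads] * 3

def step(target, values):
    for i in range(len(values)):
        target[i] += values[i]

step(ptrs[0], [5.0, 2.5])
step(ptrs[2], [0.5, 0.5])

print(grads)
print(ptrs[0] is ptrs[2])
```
[5.5, 3.0]
True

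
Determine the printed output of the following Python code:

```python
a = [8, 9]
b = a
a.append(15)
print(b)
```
[8, 9, 15]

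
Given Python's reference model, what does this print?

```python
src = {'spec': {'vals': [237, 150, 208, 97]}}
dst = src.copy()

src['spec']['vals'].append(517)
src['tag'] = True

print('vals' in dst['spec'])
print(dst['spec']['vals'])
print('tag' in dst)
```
True
[237, 150, 208, 97, 517]
False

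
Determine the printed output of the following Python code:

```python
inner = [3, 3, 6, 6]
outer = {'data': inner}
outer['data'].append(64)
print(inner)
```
[3, 3, 6, 6, 64]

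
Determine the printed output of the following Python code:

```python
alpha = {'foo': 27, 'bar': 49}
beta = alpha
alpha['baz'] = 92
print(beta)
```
{'foo': 27, 'bar': 49, 'baz': 92}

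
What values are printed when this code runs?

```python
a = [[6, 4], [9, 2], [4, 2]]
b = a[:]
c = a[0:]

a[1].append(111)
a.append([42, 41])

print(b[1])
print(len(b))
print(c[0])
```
[9, 2, 111]
3
[6, 4]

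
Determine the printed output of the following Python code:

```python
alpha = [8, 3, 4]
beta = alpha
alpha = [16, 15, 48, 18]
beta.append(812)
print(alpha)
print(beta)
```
[16, 15, 48, 18]
[8, 3, 4, 812]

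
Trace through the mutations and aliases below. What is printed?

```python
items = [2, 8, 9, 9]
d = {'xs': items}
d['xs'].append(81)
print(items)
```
[2, 8, 9, 9, 81]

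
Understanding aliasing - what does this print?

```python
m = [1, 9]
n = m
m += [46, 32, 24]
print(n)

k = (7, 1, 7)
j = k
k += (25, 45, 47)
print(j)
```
[1, 9, 46, 32, 24]
(7, 1, 7)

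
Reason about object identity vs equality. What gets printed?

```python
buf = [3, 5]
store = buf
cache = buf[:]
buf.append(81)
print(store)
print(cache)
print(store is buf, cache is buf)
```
[3, 5, 81]
[3, 5]
True False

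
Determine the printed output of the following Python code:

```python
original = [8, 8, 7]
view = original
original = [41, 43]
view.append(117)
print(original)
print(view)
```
[41, 43]
[8, 8, 7, 117]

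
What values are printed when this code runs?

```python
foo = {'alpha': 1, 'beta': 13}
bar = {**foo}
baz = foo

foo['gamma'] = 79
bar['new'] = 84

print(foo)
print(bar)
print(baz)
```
{'alpha': 1, 'beta': 13, 'gamma': 79}
{'alpha': 1, 'beta': 13, 'new': 84}
{'alpha': 1, 'beta': 13, 'gamma': 79}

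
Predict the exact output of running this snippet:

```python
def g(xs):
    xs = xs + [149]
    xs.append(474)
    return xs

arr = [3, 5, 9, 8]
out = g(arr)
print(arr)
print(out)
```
[3, 5, 9, 8]
[3, 5, 9, 8, 149, 474]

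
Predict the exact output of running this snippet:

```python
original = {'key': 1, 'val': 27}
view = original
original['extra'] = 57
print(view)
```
{'key': 1, 'val': 27, 'extra': 57}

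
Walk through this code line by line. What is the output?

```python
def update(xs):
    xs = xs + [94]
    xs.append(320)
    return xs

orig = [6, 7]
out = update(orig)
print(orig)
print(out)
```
[6, 7]
[6, 7, 94, 320]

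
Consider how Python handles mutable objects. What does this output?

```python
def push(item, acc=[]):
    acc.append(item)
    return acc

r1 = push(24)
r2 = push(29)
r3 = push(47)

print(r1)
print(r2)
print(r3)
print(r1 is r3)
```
[24, 29, 47]
[24, 29, 47]
[24, 29, 47]
True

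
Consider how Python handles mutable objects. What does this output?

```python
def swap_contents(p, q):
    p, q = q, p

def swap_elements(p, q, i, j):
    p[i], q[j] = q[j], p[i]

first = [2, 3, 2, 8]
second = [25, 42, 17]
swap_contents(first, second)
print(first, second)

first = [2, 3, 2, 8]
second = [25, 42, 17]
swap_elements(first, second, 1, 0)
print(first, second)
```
[2, 3, 2, 8] [25, 42, 17]
[2, 25, 2, 8] [3, 42, 17]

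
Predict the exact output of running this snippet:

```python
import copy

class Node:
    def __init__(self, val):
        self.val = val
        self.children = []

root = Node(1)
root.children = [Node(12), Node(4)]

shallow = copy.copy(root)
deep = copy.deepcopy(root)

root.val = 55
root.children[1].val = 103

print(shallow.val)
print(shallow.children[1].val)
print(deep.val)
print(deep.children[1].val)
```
1
103
1
4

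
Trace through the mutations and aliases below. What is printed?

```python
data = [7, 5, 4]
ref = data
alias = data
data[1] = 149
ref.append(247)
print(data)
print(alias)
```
[7, 149, 4, 247]
[7, 149, 4, 247]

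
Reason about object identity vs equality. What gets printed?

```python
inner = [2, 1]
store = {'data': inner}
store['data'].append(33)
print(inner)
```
[2, 1, 33]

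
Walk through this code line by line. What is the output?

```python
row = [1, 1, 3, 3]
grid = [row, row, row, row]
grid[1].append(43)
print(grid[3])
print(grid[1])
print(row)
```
[1, 1, 3, 3, 43]
[1, 1, 3, 3, 43]
[1, 1, 3, 3, 43]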